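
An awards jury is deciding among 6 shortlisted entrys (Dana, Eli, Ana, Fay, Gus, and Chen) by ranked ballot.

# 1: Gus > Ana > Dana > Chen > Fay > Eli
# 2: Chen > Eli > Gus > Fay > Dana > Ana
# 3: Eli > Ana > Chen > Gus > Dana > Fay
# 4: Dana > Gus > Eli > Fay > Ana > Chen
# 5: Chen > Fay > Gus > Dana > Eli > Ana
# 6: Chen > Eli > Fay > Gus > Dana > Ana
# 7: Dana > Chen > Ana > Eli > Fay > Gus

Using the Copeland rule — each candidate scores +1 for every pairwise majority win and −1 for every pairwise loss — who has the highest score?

Chen

Pairwise results:
  Dana vs Eli: Dana wins 4–3.
  Dana vs Ana: Dana wins 5–2.
  Dana vs Fay: Dana wins 4–3.
  Dana vs Gus: Gus wins 5–2.
  Dana vs Chen: Chen wins 4–3.
  Eli vs Ana: Eli wins 5–2.
  Eli vs Fay: Eli wins 5–2.
  Eli vs Gus: Eli wins 4–3.
  Eli vs Chen: Chen wins 5–2.
  Ana vs Fay: Fay wins 4–3.
  Ana vs Gus: Gus wins 5–2.
  Ana vs Chen: Chen wins 4–3.
  Fay vs Gus: Gus wins 4–3.
  Fay vs Chen: Chen wins 6–1.
  Gus vs Chen: Chen wins 5–2.
Copeland scores (wins − losses):
  Dana: 3 − 2 = 1
  Eli: 3 − 2 = 1
  Ana: 0 − 5 = -5
  Fay: 1 − 4 = -3
  Gus: 3 − 2 = 1
  Chen: 5 − 0 = 5
Chen has the best Copeland score.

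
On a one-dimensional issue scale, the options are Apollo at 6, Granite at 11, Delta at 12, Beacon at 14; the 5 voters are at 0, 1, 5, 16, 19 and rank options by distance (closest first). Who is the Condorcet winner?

Apollo

With single-peaked preferences on a line, the Condorcet winner is the candidate closest to the median voter.
The median voter (position 5) is closest to Apollo at 6.
Check: Apollo vs Granite — voters closer to Apollo: 3 of 5.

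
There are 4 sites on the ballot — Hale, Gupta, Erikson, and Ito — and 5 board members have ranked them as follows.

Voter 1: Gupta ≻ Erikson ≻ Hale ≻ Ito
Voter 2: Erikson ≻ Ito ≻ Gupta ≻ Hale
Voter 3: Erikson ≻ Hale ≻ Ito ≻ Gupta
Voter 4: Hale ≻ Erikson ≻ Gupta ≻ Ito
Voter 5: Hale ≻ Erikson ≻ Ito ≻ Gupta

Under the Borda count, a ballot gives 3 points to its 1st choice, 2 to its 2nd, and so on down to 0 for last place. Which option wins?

Borda scores:
  Hale: 1 + 0 + 2 + 3 + 3 = 9
  Gupta: 3 + 1 + 0 + 1 + 0 = 5
  Erikson: 2 + 3 + 3 + 2 + 2 = 12
  Ito: 0 + 2 + 1 + 0 + 1 = 4
Erikson has the highest total.

Erikson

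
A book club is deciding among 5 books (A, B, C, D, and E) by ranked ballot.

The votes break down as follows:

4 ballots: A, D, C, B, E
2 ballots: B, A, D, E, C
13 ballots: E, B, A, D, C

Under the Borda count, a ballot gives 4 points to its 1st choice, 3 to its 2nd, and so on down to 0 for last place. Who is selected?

E

Borda scores:
  A: 4·4 + 2·3 + 13·2 = 48
  B: 4·1 + 2·4 + 13·3 = 51
  C: 4·2 + 2·0 + 13·0 = 8
  D: 4·3 + 2·2 + 13·1 = 29
  E: 4·0 + 2·1 + 13·4 = 54
E has the highest total.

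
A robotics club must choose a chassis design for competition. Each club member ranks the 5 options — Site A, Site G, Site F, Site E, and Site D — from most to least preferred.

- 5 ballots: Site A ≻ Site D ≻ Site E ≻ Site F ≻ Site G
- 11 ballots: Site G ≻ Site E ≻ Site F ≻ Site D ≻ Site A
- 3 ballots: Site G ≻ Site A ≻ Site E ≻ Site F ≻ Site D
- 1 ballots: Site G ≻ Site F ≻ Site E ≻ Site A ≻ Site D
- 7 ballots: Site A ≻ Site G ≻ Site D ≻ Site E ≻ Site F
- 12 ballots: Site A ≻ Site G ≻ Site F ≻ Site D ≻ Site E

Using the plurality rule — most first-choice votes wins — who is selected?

Site A

First-place vote totals:
  Site A: 24
  Site G: 15
  Site F: 0
  Site E: 0
  Site D: 0
Site A has the most first-place votes.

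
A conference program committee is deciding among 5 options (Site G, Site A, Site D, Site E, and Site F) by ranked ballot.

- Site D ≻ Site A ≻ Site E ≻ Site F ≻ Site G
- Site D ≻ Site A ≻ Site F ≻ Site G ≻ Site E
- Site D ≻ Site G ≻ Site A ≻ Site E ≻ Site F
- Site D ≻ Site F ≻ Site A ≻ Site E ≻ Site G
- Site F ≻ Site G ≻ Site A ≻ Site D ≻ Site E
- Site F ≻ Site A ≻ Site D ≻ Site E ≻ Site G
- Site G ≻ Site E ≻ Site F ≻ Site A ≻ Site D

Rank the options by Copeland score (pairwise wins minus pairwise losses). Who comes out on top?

Pairwise results:
  Site G vs Site A: Site A wins 4–3.
  Site G vs Site D: Site D wins 5–2.
  Site G vs Site E: Site G wins 4–3.
  Site G vs Site F: Site F wins 5–2.
  Site A vs Site D: Site D wins 4–3.
  Site A vs Site E: Site A wins 6–1.
  Site A vs Site F: Site F wins 4–3.
  Site D vs Site E: Site D wins 6–1.
  Site D vs Site F: Site D wins 4–3.
  Site E vs Site F: Site F wins 4–3.
Copeland scores (wins − losses):
  Site G: 1 − 3 = -2
  Site A: 2 − 2 = 0
  Site D: 4 − 0 = 4
  Site E: 0 − 4 = -4
  Site F: 3 − 1 = 2
Site D has the best Copeland score.

Site D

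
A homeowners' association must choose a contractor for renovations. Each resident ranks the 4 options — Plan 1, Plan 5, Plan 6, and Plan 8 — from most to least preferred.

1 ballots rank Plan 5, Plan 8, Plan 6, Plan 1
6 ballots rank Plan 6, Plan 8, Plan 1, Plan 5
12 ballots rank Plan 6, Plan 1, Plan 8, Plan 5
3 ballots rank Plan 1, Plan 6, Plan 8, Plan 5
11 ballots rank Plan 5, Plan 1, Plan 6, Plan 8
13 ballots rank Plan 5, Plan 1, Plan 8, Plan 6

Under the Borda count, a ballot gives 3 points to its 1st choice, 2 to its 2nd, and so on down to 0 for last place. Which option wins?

Borda scores:
  Plan 1: 0 + 6·1 + 12·2 + 3·3 + 11·2 + 13·2 = 87
  Plan 5: 3 + 6·0 + 12·0 + 3·0 + 11·3 + 13·3 = 75
  Plan 6: 1 + 6·3 + 12·3 + 3·2 + 11·1 + 13·0 = 72
  Plan 8: 2 + 6·2 + 12·1 + 3·1 + 11·0 + 13·1 = 42
Plan 1 has the highest total.

Plan 1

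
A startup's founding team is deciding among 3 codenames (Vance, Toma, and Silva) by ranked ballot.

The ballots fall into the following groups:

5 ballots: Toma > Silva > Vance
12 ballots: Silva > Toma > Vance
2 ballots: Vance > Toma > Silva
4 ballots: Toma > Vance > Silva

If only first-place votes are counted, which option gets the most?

Silva

First-place vote totals:
  Vance: 2
  Toma: 9
  Silva: 12
Silva has the most first-place votes.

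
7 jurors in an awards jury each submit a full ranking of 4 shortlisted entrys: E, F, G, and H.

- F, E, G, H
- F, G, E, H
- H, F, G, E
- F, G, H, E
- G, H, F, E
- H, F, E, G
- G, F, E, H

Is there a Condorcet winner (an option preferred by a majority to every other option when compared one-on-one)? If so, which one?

Head-to-head results (7 voters total):
E vs F: F wins 7–0.
E vs G: G wins 5–2.
E vs H: H wins 4–3.
F vs G: F wins 5–2.
F vs H: F wins 4–3.
G vs H: G wins 5–2.
F beats each rival — E (7–0), G (5–2), H (4–3) — so F is the Condorcet winner.

F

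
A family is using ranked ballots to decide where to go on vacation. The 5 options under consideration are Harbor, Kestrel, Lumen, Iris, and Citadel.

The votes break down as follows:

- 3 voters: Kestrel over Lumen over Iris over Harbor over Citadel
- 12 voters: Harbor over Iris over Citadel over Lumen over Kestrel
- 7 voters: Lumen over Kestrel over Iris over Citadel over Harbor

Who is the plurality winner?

Harbor

First-place vote totals:
  Harbor: 12
  Kestrel: 3
  Lumen: 7
  Iris: 0
  Citadel: 0
Harbor has the most first-place votes.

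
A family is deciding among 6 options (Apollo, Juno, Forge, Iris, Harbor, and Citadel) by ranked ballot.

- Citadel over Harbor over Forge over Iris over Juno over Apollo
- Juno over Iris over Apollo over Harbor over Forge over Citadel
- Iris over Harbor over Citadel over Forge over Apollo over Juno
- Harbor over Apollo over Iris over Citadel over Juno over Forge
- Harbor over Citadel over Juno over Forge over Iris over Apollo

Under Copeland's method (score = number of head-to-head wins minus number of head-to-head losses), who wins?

Harbor

Pairwise results:
  Apollo vs Juno: Juno wins 3–2.
  Apollo vs Forge: Forge wins 3–2.
  Apollo vs Iris: Iris wins 4–1.
  Apollo vs Harbor: Harbor wins 4–1.
  Apollo vs Citadel: Citadel wins 3–2.
  Juno vs Forge: Juno wins 3–2.
  Juno vs Iris: Iris wins 3–2.
  Juno vs Harbor: Harbor wins 4–1.
  Juno vs Citadel: Citadel wins 4–1.
  Forge vs Iris: Iris wins 3–2.
  Forge vs Harbor: Harbor wins 5–0.
  Forge vs Citadel: Citadel wins 4–1.
  Iris vs Harbor: Harbor wins 3–2.
  Iris vs Citadel: Iris wins 3–2.
  Harbor vs Citadel: Harbor wins 4–1.
Copeland scores (wins − losses):
  Apollo: 0 − 5 = -5
  Juno: 2 − 3 = -1
  Forge: 1 − 4 = -3
  Iris: 4 − 1 = 3
  Harbor: 5 − 0 = 5
  Citadel: 3 − 2 = 1
Harbor has the best Copeland score.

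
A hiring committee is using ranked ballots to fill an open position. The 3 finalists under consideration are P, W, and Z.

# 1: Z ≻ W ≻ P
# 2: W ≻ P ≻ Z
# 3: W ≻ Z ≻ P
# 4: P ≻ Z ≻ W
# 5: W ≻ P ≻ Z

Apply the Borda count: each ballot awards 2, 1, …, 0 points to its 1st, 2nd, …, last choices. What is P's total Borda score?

Borda scores:
  P: 0 + 1 + 0 + 2 + 1 = 4
  W: 1 + 2 + 2 + 0 + 2 = 7
  Z: 2 + 0 + 1 + 1 + 0 = 4

4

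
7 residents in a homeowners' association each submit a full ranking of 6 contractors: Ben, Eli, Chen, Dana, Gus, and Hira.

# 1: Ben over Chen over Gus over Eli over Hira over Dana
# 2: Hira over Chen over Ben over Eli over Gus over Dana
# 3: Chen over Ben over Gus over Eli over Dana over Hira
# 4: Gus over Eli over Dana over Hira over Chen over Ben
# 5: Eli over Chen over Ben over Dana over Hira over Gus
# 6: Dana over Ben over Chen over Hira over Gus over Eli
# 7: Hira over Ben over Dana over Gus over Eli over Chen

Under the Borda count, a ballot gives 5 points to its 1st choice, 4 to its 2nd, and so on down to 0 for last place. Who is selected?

Ben

Borda scores:
  Ben: 5 + 3 + 4 + 0 + 3 + 4 + 4 = 23
  Eli: 2 + 2 + 2 + 4 + 5 + 0 + 1 = 16
  Chen: 4 + 4 + 5 + 1 + 4 + 3 + 0 = 21
  Dana: 0 + 0 + 1 + 3 + 2 + 5 + 3 = 14
  Gus: 3 + 1 + 3 + 5 + 0 + 1 + 2 = 15
  Hira: 1 + 5 + 0 + 2 + 1 + 2 + 5 = 16
Ben has the highest total.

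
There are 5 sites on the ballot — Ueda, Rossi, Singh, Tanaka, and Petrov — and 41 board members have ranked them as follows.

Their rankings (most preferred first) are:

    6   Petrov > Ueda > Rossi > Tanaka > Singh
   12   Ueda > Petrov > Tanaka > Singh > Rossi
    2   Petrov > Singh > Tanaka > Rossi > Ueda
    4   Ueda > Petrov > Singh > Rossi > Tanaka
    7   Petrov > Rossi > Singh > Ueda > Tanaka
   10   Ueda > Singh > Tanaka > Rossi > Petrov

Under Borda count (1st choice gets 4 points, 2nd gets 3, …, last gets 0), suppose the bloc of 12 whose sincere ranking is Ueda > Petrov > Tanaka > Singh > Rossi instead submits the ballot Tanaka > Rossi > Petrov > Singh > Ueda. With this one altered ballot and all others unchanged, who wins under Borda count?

Borda totals with the altered ballot: Ueda 81, Rossi 85, Singh 70, Tanaka 78, Petrov 96.
The switch changes the winner from Ueda to Petrov.

Petrov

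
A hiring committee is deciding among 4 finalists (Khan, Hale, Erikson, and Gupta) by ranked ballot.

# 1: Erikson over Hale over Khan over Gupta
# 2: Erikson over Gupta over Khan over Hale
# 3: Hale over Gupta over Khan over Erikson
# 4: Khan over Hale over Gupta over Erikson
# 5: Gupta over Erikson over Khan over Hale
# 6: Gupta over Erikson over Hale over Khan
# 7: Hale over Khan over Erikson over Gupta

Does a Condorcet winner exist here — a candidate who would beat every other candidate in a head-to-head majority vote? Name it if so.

Head-to-head results (7 voters total):
Khan vs Hale: Hale wins 4–3.
Khan vs Erikson: Erikson wins 4–3.
Khan vs Gupta: Gupta wins 4–3.
Hale vs Erikson: Erikson wins 4–3.
Hale vs Gupta: Hale wins 4–3.
Erikson vs Gupta: Gupta wins 4–3.
No candidate beats all others: Hale beats Gupta beats Erikson beats Hale, a majority cycle.

No Condorcet winner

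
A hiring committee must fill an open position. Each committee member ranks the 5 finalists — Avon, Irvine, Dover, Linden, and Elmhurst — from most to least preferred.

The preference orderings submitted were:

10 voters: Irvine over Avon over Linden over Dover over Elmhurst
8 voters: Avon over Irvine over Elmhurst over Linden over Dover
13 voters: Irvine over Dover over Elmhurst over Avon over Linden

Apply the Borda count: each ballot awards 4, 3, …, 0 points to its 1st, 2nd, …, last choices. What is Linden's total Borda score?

28

Borda scores:
  Avon: 10·3 + 8·4 + 13·1 = 75
  Irvine: 10·4 + 8·3 + 13·4 = 116
  Dover: 10·1 + 8·0 + 13·3 = 49
  Linden: 10·2 + 8·1 + 13·0 = 28
  Elmhurst: 10·0 + 8·2 + 13·2 = 42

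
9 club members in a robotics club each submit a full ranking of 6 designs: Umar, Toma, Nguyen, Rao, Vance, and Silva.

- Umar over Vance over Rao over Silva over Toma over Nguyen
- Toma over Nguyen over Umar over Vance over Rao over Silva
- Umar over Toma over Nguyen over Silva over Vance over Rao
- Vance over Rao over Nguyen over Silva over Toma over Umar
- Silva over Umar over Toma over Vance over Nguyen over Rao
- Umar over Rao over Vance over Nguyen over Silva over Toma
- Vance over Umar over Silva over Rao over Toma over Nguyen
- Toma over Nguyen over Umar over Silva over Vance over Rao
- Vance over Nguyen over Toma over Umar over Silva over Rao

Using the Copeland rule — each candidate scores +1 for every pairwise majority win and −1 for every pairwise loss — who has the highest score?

Pairwise results:
  Umar vs Toma: Umar wins 5–4.
  Umar vs Nguyen: Umar wins 5–4.
  Umar vs Rao: Umar wins 8–1.
  Umar vs Vance: Umar wins 6–3.
  Umar vs Silva: Umar wins 7–2.
  Toma vs Nguyen: Toma wins 6–3.
  Toma vs Rao: Toma wins 5–4.
  Toma vs Vance: Vance wins 5–4.
  Toma vs Silva: Silva wins 5–4.
  Nguyen vs Rao: Nguyen wins 5–4.
  Nguyen vs Vance: Vance wins 6–3.
  Nguyen vs Silva: Nguyen wins 6–3.
  Rao vs Vance: Vance wins 8–1.
  Rao vs Silva: Silva wins 5–4.
  Vance vs Silva: Vance wins 6–3.
Copeland scores (wins − losses):
  Umar: 5 − 0 = 5
  Toma: 2 − 3 = -1
  Nguyen: 2 − 3 = -1
  Rao: 0 − 5 = -5
  Vance: 4 − 1 = 3
  Silva: 2 − 3 = -1
Umar has the best Copeland score.

Umar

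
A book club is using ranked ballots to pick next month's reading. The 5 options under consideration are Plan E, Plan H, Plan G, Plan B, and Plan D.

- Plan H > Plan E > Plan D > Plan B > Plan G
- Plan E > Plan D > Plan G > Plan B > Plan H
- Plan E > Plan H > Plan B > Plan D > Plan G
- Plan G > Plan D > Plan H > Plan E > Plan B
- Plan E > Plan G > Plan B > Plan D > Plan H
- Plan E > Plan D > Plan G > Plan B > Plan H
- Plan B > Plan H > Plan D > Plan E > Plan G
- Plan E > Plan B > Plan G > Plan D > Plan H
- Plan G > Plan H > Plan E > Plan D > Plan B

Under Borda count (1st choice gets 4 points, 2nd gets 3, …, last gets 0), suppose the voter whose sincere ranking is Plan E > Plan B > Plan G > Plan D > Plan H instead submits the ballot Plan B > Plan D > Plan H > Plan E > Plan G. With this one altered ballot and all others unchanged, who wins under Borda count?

Borda totals with the altered ballot: Plan E 24, Plan H 17, Plan G 15, Plan B 15, Plan D 19.
The winner is unchanged: still Plan E.

Plan E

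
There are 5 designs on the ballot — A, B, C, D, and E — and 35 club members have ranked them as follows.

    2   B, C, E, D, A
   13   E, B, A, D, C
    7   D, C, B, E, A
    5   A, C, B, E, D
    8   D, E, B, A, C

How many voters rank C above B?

Ballots ranking C above B: 7+5 = 12.
Ballots ranking B above C: 2+13+8 = 23.
So 12 of 35 voters prefer C to B.

12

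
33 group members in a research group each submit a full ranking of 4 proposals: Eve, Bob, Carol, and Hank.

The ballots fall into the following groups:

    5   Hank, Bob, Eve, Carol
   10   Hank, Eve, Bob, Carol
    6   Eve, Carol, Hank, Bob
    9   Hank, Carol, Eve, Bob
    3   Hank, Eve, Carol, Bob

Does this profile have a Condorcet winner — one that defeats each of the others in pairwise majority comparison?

Yes

Head-to-head results (33 voters total):
Eve vs Bob: Eve wins 28–5.
Eve vs Carol: Eve wins 24–9.
Eve vs Hank: Hank wins 27–6.
Bob vs Carol: Carol wins 18–15.
Bob vs Hank: Hank wins 33–0.
Carol vs Hank: Hank wins 27–6.
Hank beats each rival — Eve (27–6), Bob (33–0), Carol (27–6) — so Hank is the Condorcet winner.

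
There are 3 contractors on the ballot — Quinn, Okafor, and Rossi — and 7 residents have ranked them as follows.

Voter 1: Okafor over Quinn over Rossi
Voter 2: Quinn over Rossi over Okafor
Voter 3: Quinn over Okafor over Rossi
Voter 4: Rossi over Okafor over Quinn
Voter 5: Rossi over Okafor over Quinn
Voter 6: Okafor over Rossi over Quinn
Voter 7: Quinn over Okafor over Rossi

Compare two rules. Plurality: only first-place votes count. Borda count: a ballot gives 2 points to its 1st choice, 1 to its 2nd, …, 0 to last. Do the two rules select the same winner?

Plurality first-place counts: Quinn 3, Okafor 2, Rossi 2 → Quinn.
Borda totals: Quinn 7, Okafor 8, Rossi 6 → Okafor.
The two rules disagree: plurality picks Quinn, Borda picks Okafor.

No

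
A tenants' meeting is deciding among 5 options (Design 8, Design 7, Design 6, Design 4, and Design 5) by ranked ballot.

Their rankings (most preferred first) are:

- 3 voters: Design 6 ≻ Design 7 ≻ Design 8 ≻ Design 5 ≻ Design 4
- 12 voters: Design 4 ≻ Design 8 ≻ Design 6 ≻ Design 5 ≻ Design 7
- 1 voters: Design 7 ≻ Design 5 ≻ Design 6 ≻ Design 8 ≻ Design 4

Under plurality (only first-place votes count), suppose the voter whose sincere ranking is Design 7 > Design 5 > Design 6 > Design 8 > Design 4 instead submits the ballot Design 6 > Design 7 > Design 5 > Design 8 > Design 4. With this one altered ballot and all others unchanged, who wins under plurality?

Design 4

First-place totals with the altered ballot: Design 8 0, Design 7 0, Design 6 4, Design 4 12, Design 5 0.
The winner is unchanged: still Design 4.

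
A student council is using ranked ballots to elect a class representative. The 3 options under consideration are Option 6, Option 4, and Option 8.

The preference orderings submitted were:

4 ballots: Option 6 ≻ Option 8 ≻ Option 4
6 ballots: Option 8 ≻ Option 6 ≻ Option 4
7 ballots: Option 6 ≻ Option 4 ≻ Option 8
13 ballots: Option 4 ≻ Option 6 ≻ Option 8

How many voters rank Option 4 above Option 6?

13

Ballots ranking Option 4 above Option 6: 13.
Ballots ranking Option 6 above Option 4: 4+6+7 = 17.
So 13 of 30 voters prefer Option 4 to Option 6.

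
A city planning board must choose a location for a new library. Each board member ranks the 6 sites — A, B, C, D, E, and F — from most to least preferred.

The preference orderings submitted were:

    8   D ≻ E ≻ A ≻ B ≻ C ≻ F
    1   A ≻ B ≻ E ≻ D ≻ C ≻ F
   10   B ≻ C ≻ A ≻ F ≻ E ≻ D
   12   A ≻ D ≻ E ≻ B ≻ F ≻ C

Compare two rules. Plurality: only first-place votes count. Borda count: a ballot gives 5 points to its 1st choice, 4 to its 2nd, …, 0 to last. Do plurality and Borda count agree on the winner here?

Plurality first-place counts: A 13, B 10, C 0, D 8, E 0, F 0 → A.
Borda totals: A 119, B 94, C 49, D 90, E 81, F 32 → A.
The two rules agree on A.

Yes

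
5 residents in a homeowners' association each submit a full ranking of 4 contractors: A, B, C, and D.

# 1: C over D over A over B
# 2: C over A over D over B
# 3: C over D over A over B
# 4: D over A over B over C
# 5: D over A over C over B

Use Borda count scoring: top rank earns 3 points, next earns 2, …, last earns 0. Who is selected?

Borda scores:
  A: 1 + 2 + 1 + 2 + 2 = 8
  B: 0 + 0 + 0 + 1 + 0 = 1
  C: 3 + 3 + 3 + 0 + 1 = 10
  D: 2 + 1 + 2 + 3 + 3 = 11
D has the highest total.

D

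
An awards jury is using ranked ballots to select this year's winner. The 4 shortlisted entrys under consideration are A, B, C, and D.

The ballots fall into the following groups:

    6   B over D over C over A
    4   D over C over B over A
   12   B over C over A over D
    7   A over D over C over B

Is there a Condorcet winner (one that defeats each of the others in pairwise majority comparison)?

Head-to-head results (29 voters total):
A vs B: B wins 22–7.
A vs C: C wins 22–7.
A vs D: A wins 19–10.
B vs C: B wins 18–11.
B vs D: B wins 18–11.
C vs D: D wins 17–12.
B beats each rival — A (22–7), C (18–11), D (18–11) — so B is the Condorcet winner.

Yes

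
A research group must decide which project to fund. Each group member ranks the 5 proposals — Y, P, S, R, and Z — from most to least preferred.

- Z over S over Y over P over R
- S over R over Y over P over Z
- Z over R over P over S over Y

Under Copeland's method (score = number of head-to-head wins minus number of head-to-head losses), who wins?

Z

Pairwise results:
  Y vs P: Y wins 2–1.
  Y vs S: S wins 3–0.
  Y vs R: R wins 2–1.
  Y vs Z: Z wins 2–1.
  P vs S: S wins 2–1.
  P vs R: R wins 2–1.
  P vs Z: Z wins 2–1.
  S vs R: S wins 2–1.
  S vs Z: Z wins 2–1.
  R vs Z: Z wins 2–1.
Copeland scores (wins − losses):
  Y: 1 − 3 = -2
  P: 0 − 4 = -4
  S: 3 − 1 = 2
  R: 2 − 2 = 0
  Z: 4 − 0 = 4
Z has the best Copeland score.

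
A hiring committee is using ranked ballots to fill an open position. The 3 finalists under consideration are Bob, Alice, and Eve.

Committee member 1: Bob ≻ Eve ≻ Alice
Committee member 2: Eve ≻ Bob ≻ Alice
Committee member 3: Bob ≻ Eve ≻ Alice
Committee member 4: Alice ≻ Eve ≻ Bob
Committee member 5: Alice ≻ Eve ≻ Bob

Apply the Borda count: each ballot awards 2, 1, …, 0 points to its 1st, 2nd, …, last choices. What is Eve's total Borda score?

6

Borda scores:
  Bob: 2 + 1 + 2 + 0 + 0 = 5
  Alice: 0 + 0 + 0 + 2 + 2 = 4
  Eve: 1 + 2 + 1 + 1 + 1 = 6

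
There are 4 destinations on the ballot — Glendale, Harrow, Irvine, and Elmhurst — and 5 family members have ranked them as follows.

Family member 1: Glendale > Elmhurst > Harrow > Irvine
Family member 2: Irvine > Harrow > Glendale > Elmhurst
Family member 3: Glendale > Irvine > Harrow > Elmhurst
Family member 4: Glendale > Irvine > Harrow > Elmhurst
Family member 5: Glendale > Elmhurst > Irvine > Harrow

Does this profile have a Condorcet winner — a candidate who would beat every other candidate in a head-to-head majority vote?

Yes

Head-to-head results (5 voters total):
Glendale vs Harrow: Glendale wins 4–1.
Glendale vs Irvine: Glendale wins 4–1.
Glendale vs Elmhurst: Glendale wins 5–0.
Harrow vs Irvine: Irvine wins 4–1.
Harrow vs Elmhurst: Harrow wins 3–2.
Irvine vs Elmhurst: Irvine wins 3–2.
Glendale beats each rival — Harrow (4–1), Irvine (4–1), Elmhurst (5–0) — so Glendale is the Condorcet winner.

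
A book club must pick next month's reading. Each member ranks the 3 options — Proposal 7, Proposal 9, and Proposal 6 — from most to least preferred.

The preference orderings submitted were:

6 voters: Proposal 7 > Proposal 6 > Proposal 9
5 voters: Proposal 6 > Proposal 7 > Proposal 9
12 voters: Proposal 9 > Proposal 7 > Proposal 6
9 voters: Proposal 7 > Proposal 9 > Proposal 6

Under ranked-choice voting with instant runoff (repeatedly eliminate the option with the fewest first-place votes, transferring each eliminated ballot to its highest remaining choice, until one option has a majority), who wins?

Proposal 7

Round 1: Proposal 7 15, Proposal 9 12, Proposal 6 5. Proposal 6 has the fewest and is eliminated.
Round 2: Proposal 7 20, Proposal 9 12. Proposal 7 has a majority.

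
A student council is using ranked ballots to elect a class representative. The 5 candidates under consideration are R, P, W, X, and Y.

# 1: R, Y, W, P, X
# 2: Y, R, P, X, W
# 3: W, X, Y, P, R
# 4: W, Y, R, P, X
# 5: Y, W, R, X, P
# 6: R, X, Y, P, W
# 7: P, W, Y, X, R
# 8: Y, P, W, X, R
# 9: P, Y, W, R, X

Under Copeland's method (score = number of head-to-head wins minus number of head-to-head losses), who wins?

Y

Pairwise results:
  R vs P: R wins 5–4.
  R vs W: W wins 6–3.
  R vs X: R wins 6–3.
  R vs Y: Y wins 7–2.
  P vs W: P wins 5–4.
  P vs X: P wins 6–3.
  P vs Y: Y wins 7–2.
  W vs X: W wins 7–2.
  W vs Y: Y wins 6–3.
  X vs Y: Y wins 7–2.
Copeland scores (wins − losses):
  R: 2 − 2 = 0
  P: 2 − 2 = 0
  W: 2 − 2 = 0
  X: 0 − 4 = -4
  Y: 4 − 0 = 4
Y has the best Copeland score.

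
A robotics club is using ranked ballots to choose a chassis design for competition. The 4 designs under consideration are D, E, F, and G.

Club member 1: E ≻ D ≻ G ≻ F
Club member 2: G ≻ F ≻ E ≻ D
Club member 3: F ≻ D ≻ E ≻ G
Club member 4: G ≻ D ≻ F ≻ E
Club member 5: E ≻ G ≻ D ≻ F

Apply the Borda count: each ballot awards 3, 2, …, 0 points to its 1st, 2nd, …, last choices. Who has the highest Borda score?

Borda scores:
  D: 2 + 0 + 2 + 2 + 1 = 7
  E: 3 + 1 + 1 + 0 + 3 = 8
  F: 0 + 2 + 3 + 1 + 0 = 6
  G: 1 + 3 + 0 + 3 + 2 = 9
G has the highest total.

G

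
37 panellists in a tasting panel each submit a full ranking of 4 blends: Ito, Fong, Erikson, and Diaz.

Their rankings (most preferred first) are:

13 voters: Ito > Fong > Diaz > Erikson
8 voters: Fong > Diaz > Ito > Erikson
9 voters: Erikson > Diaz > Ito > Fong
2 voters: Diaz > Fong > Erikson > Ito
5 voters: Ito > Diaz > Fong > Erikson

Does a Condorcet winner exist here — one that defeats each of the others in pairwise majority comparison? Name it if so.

Head-to-head results (37 voters total):
Ito vs Fong: Ito wins 27–10.
Ito vs Erikson: Ito wins 26–11.
Ito vs Diaz: Diaz wins 19–18.
Fong vs Erikson: Fong wins 28–9.
Fong vs Diaz: Fong wins 21–16.
Erikson vs Diaz: Diaz wins 28–9.
No candidate beats all others: Ito beats Fong beats Diaz beats Ito, a majority cycle.

There is no Condorcet winner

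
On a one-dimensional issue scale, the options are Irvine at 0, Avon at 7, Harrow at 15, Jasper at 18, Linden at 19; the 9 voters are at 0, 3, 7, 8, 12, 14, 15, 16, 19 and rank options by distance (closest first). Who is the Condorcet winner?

Harrow

With single-peaked preferences on a line, the Condorcet winner is the candidate closest to the median voter.
The median voter (position 12) is closest to Harrow at 15.
Check: Harrow vs Linden — voters closer to Harrow: 8 of 9.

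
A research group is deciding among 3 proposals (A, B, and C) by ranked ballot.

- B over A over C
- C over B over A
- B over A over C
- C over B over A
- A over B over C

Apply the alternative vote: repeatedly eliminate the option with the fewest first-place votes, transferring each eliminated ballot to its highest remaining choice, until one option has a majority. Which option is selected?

B

Round 1: B 2, C 2, A 1. A has the fewest and is eliminated.
Round 2: B 3, C 2. B has a majority.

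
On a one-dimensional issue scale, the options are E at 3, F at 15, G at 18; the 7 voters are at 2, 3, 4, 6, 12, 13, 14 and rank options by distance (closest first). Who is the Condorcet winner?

With single-peaked preferences on a line, the Condorcet winner is the candidate closest to the median voter.
The median voter (position 6) is closest to E at 3.
Check: E vs F — voters closer to E: 4 of 7.

E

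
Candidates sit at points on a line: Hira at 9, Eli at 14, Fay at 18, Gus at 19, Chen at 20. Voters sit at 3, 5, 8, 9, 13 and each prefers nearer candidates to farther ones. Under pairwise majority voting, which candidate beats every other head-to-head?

With single-peaked preferences on a line, the Condorcet winner is the candidate closest to the median voter.
The median voter (position 8) is closest to Hira at 9.
Check: Hira vs Eli — voters closer to Hira: 4 of 5.

Hira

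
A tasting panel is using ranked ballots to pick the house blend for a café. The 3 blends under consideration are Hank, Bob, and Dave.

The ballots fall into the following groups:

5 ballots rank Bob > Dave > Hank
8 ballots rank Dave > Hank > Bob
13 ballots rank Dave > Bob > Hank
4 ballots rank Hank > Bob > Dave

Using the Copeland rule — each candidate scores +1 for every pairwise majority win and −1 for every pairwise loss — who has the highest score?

Dave

Pairwise results:
  Hank vs Bob: Bob wins 18–12.
  Hank vs Dave: Dave wins 26–4.
  Bob vs Dave: Dave wins 21–9.
Copeland scores (wins − losses):
  Hank: 0 − 2 = -2
  Bob: 1 − 1 = 0
  Dave: 2 − 0 = 2
Dave has the best Copeland score.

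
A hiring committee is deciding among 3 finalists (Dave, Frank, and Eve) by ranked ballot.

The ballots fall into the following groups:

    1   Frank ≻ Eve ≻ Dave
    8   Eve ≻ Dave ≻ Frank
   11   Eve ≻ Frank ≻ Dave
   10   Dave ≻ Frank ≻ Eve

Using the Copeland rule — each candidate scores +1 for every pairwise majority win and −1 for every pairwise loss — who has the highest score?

Pairwise results:
  Dave vs Frank: Dave wins 18–12.
  Dave vs Eve: Eve wins 20–10.
  Frank vs Eve: Eve wins 19–11.
Copeland scores (wins − losses):
  Dave: 1 − 1 = 0
  Frank: 0 − 2 = -2
  Eve: 2 − 0 = 2
Eve has the best Copeland score.

Eve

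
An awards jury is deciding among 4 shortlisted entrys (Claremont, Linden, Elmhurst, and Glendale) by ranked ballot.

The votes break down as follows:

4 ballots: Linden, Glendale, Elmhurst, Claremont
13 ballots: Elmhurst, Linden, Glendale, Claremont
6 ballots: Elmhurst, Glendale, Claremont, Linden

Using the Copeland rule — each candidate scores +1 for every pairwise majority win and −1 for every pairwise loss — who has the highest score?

Pairwise results:
  Claremont vs Linden: Linden wins 17–6.
  Claremont vs Elmhurst: Elmhurst wins 23–0.
  Claremont vs Glendale: Glendale wins 23–0.
  Linden vs Elmhurst: Elmhurst wins 19–4.
  Linden vs Glendale: Linden wins 17–6.
  Elmhurst vs Glendale: Elmhurst wins 19–4.
Copeland scores (wins − losses):
  Claremont: 0 − 3 = -3
  Linden: 2 − 1 = 1
  Elmhurst: 3 − 0 = 3
  Glendale: 1 − 2 = -1
Elmhurst has the best Copeland score.

Elmhurst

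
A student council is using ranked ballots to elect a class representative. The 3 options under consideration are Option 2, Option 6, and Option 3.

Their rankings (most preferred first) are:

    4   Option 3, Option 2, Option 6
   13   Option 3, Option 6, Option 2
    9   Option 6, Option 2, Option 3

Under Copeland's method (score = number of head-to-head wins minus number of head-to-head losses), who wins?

Option 3

Pairwise results:
  Option 2 vs Option 6: Option 6 wins 22–4.
  Option 2 vs Option 3: Option 3 wins 17–9.
  Option 6 vs Option 3: Option 3 wins 17–9.
Copeland scores (wins − losses):
  Option 2: 0 − 2 = -2
  Option 6: 1 − 1 = 0
  Option 3: 2 − 0 = 2
Option 3 has the best Copeland score.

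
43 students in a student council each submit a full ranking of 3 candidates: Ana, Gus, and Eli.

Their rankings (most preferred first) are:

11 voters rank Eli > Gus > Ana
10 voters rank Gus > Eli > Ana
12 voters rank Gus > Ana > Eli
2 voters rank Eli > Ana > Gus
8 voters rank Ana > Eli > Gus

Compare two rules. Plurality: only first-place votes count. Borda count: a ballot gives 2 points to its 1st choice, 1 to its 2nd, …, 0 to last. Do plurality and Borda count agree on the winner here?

Yes

Plurality first-place counts: Ana 8, Gus 22, Eli 13 → Gus.
Borda totals: Ana 30, Gus 55, Eli 44 → Gus.
The two rules agree on Gus.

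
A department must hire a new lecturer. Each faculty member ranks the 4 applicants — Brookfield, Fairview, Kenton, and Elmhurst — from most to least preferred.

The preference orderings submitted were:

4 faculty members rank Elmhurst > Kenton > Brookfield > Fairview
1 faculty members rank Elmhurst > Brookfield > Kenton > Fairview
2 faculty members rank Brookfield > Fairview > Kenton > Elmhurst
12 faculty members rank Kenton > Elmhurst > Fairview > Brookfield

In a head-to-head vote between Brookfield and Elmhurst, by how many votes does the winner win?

Ballots ranking Brookfield above Elmhurst: 2.
Ballots ranking Elmhurst above Brookfield: 4+1+12 = 17.
Elmhurst wins 17–2, a margin of 15.

15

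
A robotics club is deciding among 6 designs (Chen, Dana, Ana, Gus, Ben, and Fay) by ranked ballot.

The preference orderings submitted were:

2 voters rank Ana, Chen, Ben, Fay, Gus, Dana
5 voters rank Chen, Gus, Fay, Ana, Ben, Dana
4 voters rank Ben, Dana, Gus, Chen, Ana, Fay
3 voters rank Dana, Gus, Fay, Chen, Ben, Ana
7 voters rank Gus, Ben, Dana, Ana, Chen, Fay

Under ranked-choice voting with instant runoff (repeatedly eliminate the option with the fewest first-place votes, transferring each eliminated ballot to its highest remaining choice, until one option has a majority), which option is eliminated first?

Fay

Round 1: Gus 7, Chen 5, Ben 4, Dana 3, Ana 2, Fay 0. Fay has the fewest and is eliminated.
Round 2: Gus 7, Chen 5, Ben 4, Dana 3, Ana 2. Ana has the fewest and is eliminated.
Round 3: Chen 7, Gus 7, Ben 4, Dana 3. Dana has the fewest and is eliminated.
Round 4: Gus 10, Chen 7, Ben 4. Ben has the fewest and is eliminated.
Round 5: Gus 14, Chen 7. Gus has a majority.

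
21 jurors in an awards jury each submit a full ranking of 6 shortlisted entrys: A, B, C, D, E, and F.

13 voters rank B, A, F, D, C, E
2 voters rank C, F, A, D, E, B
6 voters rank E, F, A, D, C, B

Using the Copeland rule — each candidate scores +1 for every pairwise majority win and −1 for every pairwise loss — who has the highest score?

Pairwise results:
  A vs B: B wins 13–8.
  A vs C: A wins 19–2.
  A vs D: A wins 21–0.
  A vs E: A wins 15–6.
  A vs F: A wins 13–8.
  B vs C: B wins 13–8.
  B vs D: B wins 13–8.
  B vs E: B wins 13–8.
  B vs F: B wins 13–8.
  C vs D: D wins 19–2.
  C vs E: C wins 15–6.
  C vs F: F wins 19–2.
  D vs E: D wins 15–6.
  D vs F: F wins 21–0.
  E vs F: F wins 15–6.
Copeland scores (wins − losses):
  A: 4 − 1 = 3
  B: 5 − 0 = 5
  C: 1 − 4 = -3
  D: 2 − 3 = -1
  E: 0 − 5 = -5
  F: 3 − 2 = 1
B has the best Copeland score.

B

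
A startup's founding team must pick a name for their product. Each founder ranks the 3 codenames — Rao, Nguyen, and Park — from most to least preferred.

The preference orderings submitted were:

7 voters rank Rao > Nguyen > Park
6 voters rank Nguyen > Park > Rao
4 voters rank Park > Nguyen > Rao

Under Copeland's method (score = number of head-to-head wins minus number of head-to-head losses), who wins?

Nguyen

Pairwise results:
  Rao vs Nguyen: Nguyen wins 10–7.
  Rao vs Park: Park wins 10–7.
  Nguyen vs Park: Nguyen wins 13–4.
Copeland scores (wins − losses):
  Rao: 0 − 2 = -2
  Nguyen: 2 − 0 = 2
  Park: 1 − 1 = 0
Nguyen has the best Copeland score.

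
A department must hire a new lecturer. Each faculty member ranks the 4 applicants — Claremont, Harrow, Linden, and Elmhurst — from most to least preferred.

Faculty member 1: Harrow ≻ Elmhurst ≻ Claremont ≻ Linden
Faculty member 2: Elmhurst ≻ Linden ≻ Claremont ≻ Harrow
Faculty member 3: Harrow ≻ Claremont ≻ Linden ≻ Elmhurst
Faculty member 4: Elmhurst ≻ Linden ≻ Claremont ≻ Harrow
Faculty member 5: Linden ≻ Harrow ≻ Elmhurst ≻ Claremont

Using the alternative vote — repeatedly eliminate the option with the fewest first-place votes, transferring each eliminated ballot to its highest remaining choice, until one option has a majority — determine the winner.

Harrow

Round 1: Harrow 2, Elmhurst 2, Linden 1, Claremont 0. Claremont has the fewest and is eliminated.
Round 2: Harrow 2, Elmhurst 2, Linden 1. Linden has the fewest and is eliminated.
Round 3: Harrow 3, Elmhurst 2. Harrow has a majority.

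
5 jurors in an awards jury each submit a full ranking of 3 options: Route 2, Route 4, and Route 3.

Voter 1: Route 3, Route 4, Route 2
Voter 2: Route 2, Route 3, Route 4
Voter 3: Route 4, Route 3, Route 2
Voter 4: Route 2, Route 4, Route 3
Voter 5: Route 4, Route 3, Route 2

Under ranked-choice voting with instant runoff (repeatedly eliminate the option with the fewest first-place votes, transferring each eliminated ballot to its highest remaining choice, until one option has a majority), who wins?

Round 1: Route 2 2, Route 4 2, Route 3 1. Route 3 has the fewest and is eliminated.
Round 2: Route 4 3, Route 2 2. Route 4 has a majority.

Route 4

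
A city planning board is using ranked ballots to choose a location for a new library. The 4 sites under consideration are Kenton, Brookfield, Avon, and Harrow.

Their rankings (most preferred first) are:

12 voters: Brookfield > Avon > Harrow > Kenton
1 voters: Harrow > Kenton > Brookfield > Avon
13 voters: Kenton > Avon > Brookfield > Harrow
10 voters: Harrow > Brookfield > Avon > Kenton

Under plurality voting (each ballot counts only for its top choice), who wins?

Kenton

First-place vote totals:
  Kenton: 13
  Brookfield: 12
  Avon: 0
  Harrow: 11
Kenton has the most first-place votes.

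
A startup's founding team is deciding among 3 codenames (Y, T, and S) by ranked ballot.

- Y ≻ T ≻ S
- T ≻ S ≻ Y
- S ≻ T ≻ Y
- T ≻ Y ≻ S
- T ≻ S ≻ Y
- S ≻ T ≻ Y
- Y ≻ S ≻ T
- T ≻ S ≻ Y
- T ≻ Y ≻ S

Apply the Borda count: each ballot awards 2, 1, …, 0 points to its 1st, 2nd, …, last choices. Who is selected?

T

Borda scores:
  Y: 2 + 0 + 0 + 1 + 0 + 0 + 2 + 0 + 1 = 6
  T: 1 + 2 + 1 + 2 + 2 + 1 + 0 + 2 + 2 = 13
  S: 0 + 1 + 2 + 0 + 1 + 2 + 1 + 1 + 0 = 8
T has the highest total.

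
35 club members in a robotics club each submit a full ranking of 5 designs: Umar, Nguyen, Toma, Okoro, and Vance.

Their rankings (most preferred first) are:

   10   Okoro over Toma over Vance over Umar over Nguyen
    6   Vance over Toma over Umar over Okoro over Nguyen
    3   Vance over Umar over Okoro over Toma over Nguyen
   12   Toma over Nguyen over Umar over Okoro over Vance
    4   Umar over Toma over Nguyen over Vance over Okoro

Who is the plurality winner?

Toma

First-place vote totals:
  Umar: 4
  Nguyen: 0
  Toma: 12
  Okoro: 10
  Vance: 9
Toma has the most first-place votes.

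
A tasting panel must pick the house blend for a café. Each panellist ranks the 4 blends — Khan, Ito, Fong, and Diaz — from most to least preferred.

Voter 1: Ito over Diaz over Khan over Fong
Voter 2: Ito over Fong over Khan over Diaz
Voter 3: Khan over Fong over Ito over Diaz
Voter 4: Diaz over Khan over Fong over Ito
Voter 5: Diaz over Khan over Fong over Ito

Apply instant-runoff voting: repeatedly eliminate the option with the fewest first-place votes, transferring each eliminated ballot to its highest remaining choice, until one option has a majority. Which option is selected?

Round 1: Ito 2, Diaz 2, Khan 1, Fong 0. Fong has the fewest and is eliminated.
Round 2: Ito 2, Diaz 2, Khan 1. Khan has the fewest and is eliminated.
Round 3: Ito 3, Diaz 2. Ito has a majority.

Ito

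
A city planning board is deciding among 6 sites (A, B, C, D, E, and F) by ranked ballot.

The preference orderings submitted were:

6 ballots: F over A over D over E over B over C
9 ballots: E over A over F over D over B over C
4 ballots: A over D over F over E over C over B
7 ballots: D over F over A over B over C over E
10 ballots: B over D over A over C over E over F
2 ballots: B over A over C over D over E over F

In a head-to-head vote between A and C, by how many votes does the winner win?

Ballots ranking A above C: 6+9+4+7+10+2 = 38.
Ballots ranking C above A: 0.
A wins 38–0, a margin of 38.

38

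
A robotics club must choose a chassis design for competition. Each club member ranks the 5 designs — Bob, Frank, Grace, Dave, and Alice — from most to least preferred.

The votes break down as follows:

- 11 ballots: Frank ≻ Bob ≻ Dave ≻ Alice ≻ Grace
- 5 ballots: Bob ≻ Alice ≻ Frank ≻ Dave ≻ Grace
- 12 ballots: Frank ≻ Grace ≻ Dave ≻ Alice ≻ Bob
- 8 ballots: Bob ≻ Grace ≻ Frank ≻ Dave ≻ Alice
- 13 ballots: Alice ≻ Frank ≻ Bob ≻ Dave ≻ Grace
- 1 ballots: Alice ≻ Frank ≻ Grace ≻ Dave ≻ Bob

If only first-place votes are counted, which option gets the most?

Frank

First-place vote totals:
  Bob: 13
  Frank: 23
  Grace: 0
  Dave: 0
  Alice: 14
Frank has the most first-place votes.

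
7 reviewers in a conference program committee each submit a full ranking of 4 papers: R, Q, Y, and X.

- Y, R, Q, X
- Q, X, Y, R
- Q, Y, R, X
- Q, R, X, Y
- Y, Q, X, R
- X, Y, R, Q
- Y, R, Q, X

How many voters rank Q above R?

4

Ballots ranking Q above R: 4.
Ballots ranking R above Q: 3.
So 4 of 7 voters prefer Q to R.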